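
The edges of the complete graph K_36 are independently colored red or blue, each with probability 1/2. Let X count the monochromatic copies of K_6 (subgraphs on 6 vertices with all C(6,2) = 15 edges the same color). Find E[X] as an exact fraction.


Let X = Σ_S X_S over the C(36, 6) = 1947792 subsets S of size 6, where X_S = 1 if the K_6 on S is monochromatic.
For a fixed S, the K_6 on S has C(6, 2) = 15 edges. P[all 15 edges red] = (1/2)^15, and likewise for blue, so P[monochromatic] = 2·(1/2)^15 = 2^{1 − 15} = 1/16384.
Summing: E[X] = C(36, 6) · 2^{1 − 15} = 1947792 · 1/16384 = 121737/1024.
Numerically: E[X] ≈ 118.8838.

E[X] = C(36,6)·2^(1−C(6,2)) = 121737/1024 ≈ 118.8838.


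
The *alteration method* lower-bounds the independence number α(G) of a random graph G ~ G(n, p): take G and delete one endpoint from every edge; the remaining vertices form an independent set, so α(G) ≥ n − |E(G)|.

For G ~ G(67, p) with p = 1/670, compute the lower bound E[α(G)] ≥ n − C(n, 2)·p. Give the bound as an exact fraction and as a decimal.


E[|E(G)|] = C(67, 2)·p = 2211 · (1/670) = 33/10.
E[α(G)] ≥ n − E[|E(G)|] = 67 − 33/10 = 637/10.
Numerically: ≈ 63.70000.
(This is only a lower bound; the true E[α(G)] may be larger.)

E[α(G)] ≥ 637/10 ≈ 63.70000.


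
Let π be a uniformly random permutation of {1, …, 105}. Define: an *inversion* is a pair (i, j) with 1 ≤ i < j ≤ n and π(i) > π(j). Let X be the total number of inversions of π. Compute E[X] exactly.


Write X = Σ X_I over the C(105, 2) = 5460 pairs i < j, with X_I the indicator of one inversion.
There are 5460 indicators.
For each fixed pair i < j, the values π(i) and π(j) are two distinct elements of {1, …, 105} in uniformly random order; by symmetry P[π(i) > π(j)] = 1/2.
By linearity: E[X] = 5460 · (1/2) = C(105, 2) · (1/2) = 5460/2 = 2730 ≈ 2730.00000.

E[X] = 2730 = 2730.00000.


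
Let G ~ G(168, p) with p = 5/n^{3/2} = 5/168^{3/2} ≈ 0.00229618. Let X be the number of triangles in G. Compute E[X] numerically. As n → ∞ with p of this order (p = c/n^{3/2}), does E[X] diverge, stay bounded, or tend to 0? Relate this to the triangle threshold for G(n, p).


Number of potential triangles: C(168, 3) = 776216.
Each occurs with probability p³ ≈ (0.00229618)³ ≈ 1.21064899e-08.
By linearity: E[X] = C(168, 3)·p³ ≈ 776216 · 1.21064899e-08 ≈ 0.009397.
Since α = 3/2 > 1, p = c/n^{3/2} = o(1/n) is below the triangle threshold p ~ 1/n. Asymptotically E[X] ~ (c³/6)·n^{3(1−α)} = (5³/6)·n^{-1.5} → 0, so by Markov's inequality G has no triangles w.h.p.

E[X] ≈ 0.009397; in regime p = Θ(1/n^{3/2}) E[X] tends to 0 (below the triangle threshold p ~ 1/n).


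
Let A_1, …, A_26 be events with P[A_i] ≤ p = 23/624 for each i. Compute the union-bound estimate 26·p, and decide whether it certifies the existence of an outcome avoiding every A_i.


Union bound: P[∪_{i=1}^{26} A_i] ≤ Σ_i P[A_i] ≤ 26·p = 26·(23/624) = 23/24.
Numerically: 23/24 ≈ 0.9583333.
Is 23/24 < 1? YES.
Since P[∪ A_i] ≤ 23/24 < 1, the complement has P[∩ A_i^c] ≥ 1 − 23/24 = 1/24 > 0, so some outcome avoids every A_i.

26·p = 23/24 ≈ 0.9583333; existence CERTIFIED by the union bound.


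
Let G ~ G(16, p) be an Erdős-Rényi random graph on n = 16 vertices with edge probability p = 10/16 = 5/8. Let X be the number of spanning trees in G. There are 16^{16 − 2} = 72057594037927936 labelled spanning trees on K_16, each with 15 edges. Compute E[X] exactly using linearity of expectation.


K_16 has 16^{16 − 2} = 72057594037927936 labelled spanning trees.
For each such spanning tree H, let X_H = 1 if all 15 edges of H are present in G. Then P[X_H = 1] = p^{15} = (5/8)^{15} = 30517578125/35184372088832.
By linearity of expectation: E[X] = Σ_H E[X_H] = 72057594037927936 · p^{15} = 72057594037927936 · 30517578125/35184372088832 = 62500000000000.
Numerically: E[X] ≈ 6.25e+13.

E[X] = 72057594037927936 · (5/8)^{15} = 62500000000000 ≈ 6.25e+13.


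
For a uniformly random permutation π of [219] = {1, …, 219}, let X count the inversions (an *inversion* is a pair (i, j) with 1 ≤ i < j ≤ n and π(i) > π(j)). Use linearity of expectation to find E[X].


Write X = Σ X_I over the C(219, 2) = 23871 pairs i < j, with X_I the indicator of one inversion.
There are 23871 indicators.
For each fixed pair i < j, the values π(i) and π(j) are two distinct elements of {1, …, 219} in uniformly random order; by symmetry P[π(i) > π(j)] = 1/2.
By linearity: E[X] = 23871 · (1/2) = C(219, 2) · (1/2) = 23871/2 = 23871/2 ≈ 11935.500.

E[X] = 23871/2 = 11935.500.


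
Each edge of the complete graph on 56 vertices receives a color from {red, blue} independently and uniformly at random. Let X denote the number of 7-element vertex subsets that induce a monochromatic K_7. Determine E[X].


Let X = Σ_S X_S over the C(56, 7) = 231917400 subsets S of size 7, where X_S = 1 if the K_7 on S is monochromatic.
For a fixed S, the K_7 on S has C(7, 2) = 21 edges. P[all 21 edges red] = (1/2)^21, and likewise for blue, so P[monochromatic] = 2·(1/2)^21 = 2^{1 − 21} = 1/1048576.
By linearity of expectation: E[X] = C(56, 7) · 2^{1 − 21} = 231917400 · 1/1048576 = 28989675/131072.
Numerically: E[X] ≈ 221.17367.

E[X] = C(56,7)·2^(1−C(7,2)) = 28989675/131072 ≈ 221.17367.


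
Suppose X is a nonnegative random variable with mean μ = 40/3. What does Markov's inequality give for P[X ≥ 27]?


μ = E[X] = 40/3, a = 27.
Markov: P[X ≥ 27] ≤ μ/a = (40/3)/27 = 40/81.
Numerically: ≈ 0.4938.
(Since a = 27 > μ = 13.3333, the bound 40/81 is < 1 and informative.)

P[X ≥ 27] ≤ 40/81 ≈ 0.4938.


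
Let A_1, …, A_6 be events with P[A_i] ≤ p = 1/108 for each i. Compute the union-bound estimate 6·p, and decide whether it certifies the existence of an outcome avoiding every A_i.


Union bound: P[∪_{i=1}^{6} A_i] ≤ Σ_i P[A_i] ≤ 6·p = 6·(1/108) = 1/18.
Numerically: 1/18 ≈ 0.05556.
Is 1/18 < 1? YES.
Since P[∪ A_i] ≤ 1/18 < 1, the complement has P[∩ A_i^c] ≥ 1 − 1/18 = 17/18 > 0, so some outcome avoids every A_i.

6·p = 1/18 ≈ 0.05556; existence CERTIFIED by the union bound.


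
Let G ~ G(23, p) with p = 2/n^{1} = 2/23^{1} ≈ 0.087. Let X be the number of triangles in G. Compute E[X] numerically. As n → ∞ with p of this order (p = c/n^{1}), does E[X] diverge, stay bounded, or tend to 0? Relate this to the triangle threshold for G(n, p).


Number of potential triangles: C(23, 3) = 1771.
Each occurs with probability p³ ≈ (0.087)³ ≈ 6.57516e-04.
By linearity: E[X] = C(23, 3)·p³ ≈ 1771 · 6.57516e-04 ≈ 1.164.
Here α = 1, so p = 2/n is exactly at the triangle threshold p ~ 1/n. Asymptotically E[X] → c³/6 = 2³/6 = 4/3 ≈ 1.333, a bounded constant. In this regime the triangle count is asymptotically Poisson(c³/6).

E[X] ≈ 1.164; in regime p = Θ(1/n^{1}) E[X] stays bounded (at the triangle threshold p ~ 1/n).


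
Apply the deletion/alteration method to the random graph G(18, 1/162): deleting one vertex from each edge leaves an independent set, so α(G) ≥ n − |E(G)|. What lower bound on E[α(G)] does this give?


E[|E(G)|] = C(18, 2)·p = 153 · (1/162) = 17/18.
E[α(G)] ≥ n − E[|E(G)|] = 18 − 17/18 = 307/18.
Numerically: ≈ 17.05556.
(This is only a lower bound; the true E[α(G)] may be larger.)

E[α(G)] ≥ 307/18 ≈ 17.05556.


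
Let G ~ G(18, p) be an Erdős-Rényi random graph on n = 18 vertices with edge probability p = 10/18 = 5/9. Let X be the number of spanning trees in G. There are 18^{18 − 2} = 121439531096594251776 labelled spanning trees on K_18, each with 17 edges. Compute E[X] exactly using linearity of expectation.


K_18 has 18^{18 − 2} = 121439531096594251776 labelled spanning trees.
For each such spanning tree H, let X_H = 1 if all 17 edges of H are present in G. Then P[X_H = 1] = p^{17} = (5/9)^{17} = 762939453125/16677181699666569.
Summing the indicators: E[X] = Σ_H E[X_H] = 121439531096594251776 · p^{17} = 121439531096594251776 · 762939453125/16677181699666569 = 50000000000000000/9.
Numerically: E[X] ≈ 5.56e+15.

E[X] = 121439531096594251776 · (5/9)^{17} = 50000000000000000/9 ≈ 5.56e+15.


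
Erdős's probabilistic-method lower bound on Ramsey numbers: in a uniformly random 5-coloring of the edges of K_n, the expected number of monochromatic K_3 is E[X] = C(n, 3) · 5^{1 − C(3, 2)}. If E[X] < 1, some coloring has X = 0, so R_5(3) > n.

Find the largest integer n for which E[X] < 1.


We need C(n, 3) · 5^{1 − 3} < 1, i.e. C(n, 3) < 5^{3 − 1} = 25.
Check values of n near the boundary:
  n = 3: C(3, 3) = 1; 1 < 25? YES
  n = 4: C(4, 3) = 4; 4 < 25? YES
  n = 5: C(5, 3) = 10; 10 < 25? YES
  n = 6: C(6, 3) = 20; 20 < 25? YES
  n = 7: C(7, 3) = 35; 35 < 25? NO
  n = 8: C(8, 3) = 56; 56 < 25? NO
The largest n with C(n, 3) < 25 is n = 6 (where E[X] = 4/5 ≈ 0.800000). Hence R_5(3) > 6, i.e. R_5(3) ≥ 7.

Largest n = 6; hence R_5(3) > 6.


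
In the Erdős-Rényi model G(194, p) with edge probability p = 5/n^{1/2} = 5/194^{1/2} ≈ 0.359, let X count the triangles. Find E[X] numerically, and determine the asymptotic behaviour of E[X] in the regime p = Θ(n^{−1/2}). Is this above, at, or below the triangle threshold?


Number of potential triangles: C(194, 3) = 1198144.
Each occurs with probability p³ ≈ (0.359)³ ≈ 4.626019e-02.
By linearity: E[X] = C(194, 3)·p³ ≈ 1198144 · 4.626019e-02 ≈ 55426.3698.
Since α = 1/2 < 1, p = c/n^{1/2} ≫ 1/n is above the triangle threshold p ~ 1/n. Asymptotically E[X] ~ (c³/6)·n^{3(1−α)} = (5³/6)·n^{1.5} → ∞; triangles are abundant w.h.p.

E[X] ≈ 55426.3698; in regime p = Θ(1/n^{1/2}) E[X] diverges (above the triangle threshold p ~ 1/n).


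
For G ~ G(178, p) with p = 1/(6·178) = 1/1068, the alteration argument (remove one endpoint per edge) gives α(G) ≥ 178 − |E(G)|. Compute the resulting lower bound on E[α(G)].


E[|E(G)|] = C(178, 2)·p = 15753 · (1/1068) = 59/4.
E[α(G)] ≥ n − E[|E(G)|] = 178 − 59/4 = 653/4.
Numerically: ≈ 163.2500.
(This is only a lower bound; the true E[α(G)] may be larger.)

E[α(G)] ≥ 653/4 ≈ 163.2500.


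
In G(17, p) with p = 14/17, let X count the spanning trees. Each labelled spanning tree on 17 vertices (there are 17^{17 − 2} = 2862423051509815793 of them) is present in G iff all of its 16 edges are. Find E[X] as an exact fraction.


K_17 has 17^{17 − 2} = 2862423051509815793 labelled spanning trees.
For each such spanning tree H, let X_H = 1 if all 16 edges of H are present in G. Then P[X_H = 1] = p^{16} = (14/17)^{16} = 2177953337809371136/48661191875666868481.
By linearity of expectation: E[X] = Σ_H E[X_H] = 2862423051509815793 · p^{16} = 2862423051509815793 · 2177953337809371136/48661191875666868481 = 2177953337809371136/17.
Numerically: E[X] ≈ 1.28e+17.

E[X] = 2862423051509815793 · (14/17)^{16} = 2177953337809371136/17 ≈ 1.28e+17.


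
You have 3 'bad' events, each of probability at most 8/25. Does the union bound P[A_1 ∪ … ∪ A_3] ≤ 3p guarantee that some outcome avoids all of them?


Union bound: P[∪_{i=1}^{3} A_i] ≤ Σ_i P[A_i] ≤ 3·p = 3·(8/25) = 24/25.
Numerically: 24/25 ≈ 0.9600.
Is 24/25 < 1? YES.
Since P[∪ A_i] ≤ 24/25 < 1, the complement has P[∩ A_i^c] ≥ 1 − 24/25 = 1/25 > 0, so some outcome avoids every A_i.

3·p = 24/25 ≈ 0.9600; existence CERTIFIED by the union bound.


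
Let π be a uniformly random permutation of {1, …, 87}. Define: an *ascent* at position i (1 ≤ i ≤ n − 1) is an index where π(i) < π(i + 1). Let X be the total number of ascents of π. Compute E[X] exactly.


Write X = Σ X_I over i = 1, …, 86, with X_I the indicator of one ascent.
There are 86 indicators.
For each fixed i, the pair (π(i), π(i+1)) is a uniformly random ordered pair of distinct values from {1, …, 87}; by symmetry P[π(i) < π(i+1)] = 1/2.
By linearity: E[X] = 86 · (1/2) = (87 − 1) · (1/2) = 43 ≈ 43.000.

E[X] = 43 = 43.000.


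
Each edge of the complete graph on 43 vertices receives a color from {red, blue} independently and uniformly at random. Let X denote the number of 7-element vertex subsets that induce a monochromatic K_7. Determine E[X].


Let X = Σ_S X_S over the C(43, 7) = 32224114 subsets S of size 7, where X_S = 1 if the K_7 on S is monochromatic.
For a fixed S, the K_7 on S has C(7, 2) = 21 edges. P[all 21 edges red] = (1/2)^21, and likewise for blue, so P[monochromatic] = 2·(1/2)^21 = 2^{1 − 21} = 1/1048576.
Summing: E[X] = C(43, 7) · 2^{1 − 21} = 32224114 · 1/1048576 = 16112057/524288.
Numerically: E[X] ≈ 30.73131.

E[X] = C(43,7)·2^(1−C(7,2)) = 16112057/524288 ≈ 30.73131.


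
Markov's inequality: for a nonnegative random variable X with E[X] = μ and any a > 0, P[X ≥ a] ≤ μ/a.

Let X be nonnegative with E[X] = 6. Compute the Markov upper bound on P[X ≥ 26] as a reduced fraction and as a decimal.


μ = E[X] = 6, a = 26.
Markov: P[X ≥ 26] ≤ μ/a = (6)/26 = 3/13.
Numerically: ≈ 0.23077.
(Since a = 26 > μ = 6.00000, the bound 3/13 is < 1 and informative.)

P[X ≥ 26] ≤ 3/13 ≈ 0.23077.


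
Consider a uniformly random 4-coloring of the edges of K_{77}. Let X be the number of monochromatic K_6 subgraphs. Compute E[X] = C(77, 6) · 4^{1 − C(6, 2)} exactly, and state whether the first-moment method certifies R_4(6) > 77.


E[X] = C(77, 6) · 4^{1 − 15} = 237093780 · 4^{−14} = 237093780/268435456.
As a reduced fraction: E[X] = 59273445/67108864 ≈ 0.883243.
Is E[X] < 1? YES.
Since E[X] < 1, there exists a 4-coloring of K_{77} with no monochromatic K_6; hence R_4(6) > 77.

E[X] = 59273445/67108864 ≈ 0.883243; E[X] < 1, so R_4(6) > 77.


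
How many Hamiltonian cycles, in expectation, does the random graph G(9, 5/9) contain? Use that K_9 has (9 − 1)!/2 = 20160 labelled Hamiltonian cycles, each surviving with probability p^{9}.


K_9 has (9 − 1)!/2 = 20160 labelled Hamiltonian cycles.
For each such Hamiltonian cycle H, let X_H = 1 if all 9 edges of H are present in G. Then P[X_H = 1] = p^{9} = (5/9)^{9} = 1953125/387420489.
By linearity of expectation: E[X] = Σ_H E[X_H] = 20160 · p^{9} = 20160 · 1953125/387420489 = 4375000000/43046721.
Numerically: E[X] ≈ 102.

E[X] = 20160 · (5/9)^{9} = 4375000000/43046721 ≈ 102.


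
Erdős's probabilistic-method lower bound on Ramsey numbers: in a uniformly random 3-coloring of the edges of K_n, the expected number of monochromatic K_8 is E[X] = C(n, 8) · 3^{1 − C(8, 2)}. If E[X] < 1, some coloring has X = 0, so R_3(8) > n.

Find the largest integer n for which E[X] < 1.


We need C(n, 8) · 3^{1 − 28} < 1, i.e. C(n, 8) < 3^{28 − 1} = 7625597484987.
Check values of n near the boundary:
  n = 155: C(155, 8) = 6876747915675; 6876747915675 < 7625597484987? YES
  n = 156: C(156, 8) = 7248464019225; 7248464019225 < 7625597484987? YES
  n = 157: C(157, 8) = 7637643295425; 7637643295425 < 7625597484987? NO
  n = 158: C(158, 8) = 8044984271181; 8044984271181 < 7625597484987? NO
The largest n with C(n, 8) < 7625597484987 is n = 156 (where E[X] = 805384891025/847288609443 ≈ 0.951). Hence R_3(8) > 156, i.e. R_3(8) ≥ 157.

Largest n = 156; hence R_3(8) > 156.


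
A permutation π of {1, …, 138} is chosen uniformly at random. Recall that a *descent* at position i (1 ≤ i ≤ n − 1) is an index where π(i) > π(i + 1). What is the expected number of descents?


Write X = Σ X_I over i = 1, …, 137, with X_I the indicator of one descent.
There are 137 indicators.
For each fixed i, the pair (π(i), π(i+1)) is a uniformly random ordered pair of distinct values from {1, …, 138}; by symmetry P[π(i) > π(i+1)] = 1/2.
By linearity: E[X] = 137 · (1/2) = (138 − 1) · (1/2) = 137/2 ≈ 68.50000.

E[X] = 137/2 = 68.50000.


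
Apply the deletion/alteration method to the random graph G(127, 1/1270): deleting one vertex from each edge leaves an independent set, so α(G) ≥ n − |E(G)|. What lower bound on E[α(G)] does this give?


E[|E(G)|] = C(127, 2)·p = 8001 · (1/1270) = 63/10.
E[α(G)] ≥ n − E[|E(G)|] = 127 − 63/10 = 1207/10.
Numerically: ≈ 120.7000.
(This is only a lower bound; the true E[α(G)] may be larger.)

E[α(G)] ≥ 1207/10 ≈ 120.7000.


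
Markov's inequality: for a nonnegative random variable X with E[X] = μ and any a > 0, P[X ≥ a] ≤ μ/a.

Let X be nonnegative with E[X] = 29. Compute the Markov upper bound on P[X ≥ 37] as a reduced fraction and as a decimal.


μ = E[X] = 29, a = 37.
Markov: P[X ≥ 37] ≤ μ/a = (29)/37 = 29/37.
Numerically: ≈ 0.784.
(Since a = 37 > μ = 29.000, the bound 29/37 is < 1 and informative.)

P[X ≥ 37] ≤ 29/37 ≈ 0.784.


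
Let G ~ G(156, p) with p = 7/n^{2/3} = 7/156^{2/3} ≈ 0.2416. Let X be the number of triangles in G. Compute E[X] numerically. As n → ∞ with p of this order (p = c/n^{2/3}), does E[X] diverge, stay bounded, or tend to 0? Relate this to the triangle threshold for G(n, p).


Number of potential triangles: C(156, 3) = 620620.
Each occurs with probability p³ ≈ (0.2416)³ ≈ 1.409435e-02.
By linearity: E[X] = C(156, 3)·p³ ≈ 620620 · 1.409435e-02 ≈ 8747.2329.
Since α = 2/3 < 1, p = c/n^{2/3} ≫ 1/n is above the triangle threshold p ~ 1/n. Asymptotically E[X] ~ (c³/6)·n^{3(1−α)} = (7³/6)·n^{1} → ∞; triangles are abundant w.h.p.

E[X] ≈ 8747.2329; in regime p = Θ(1/n^{2/3}) E[X] diverges (above the triangle threshold p ~ 1/n).


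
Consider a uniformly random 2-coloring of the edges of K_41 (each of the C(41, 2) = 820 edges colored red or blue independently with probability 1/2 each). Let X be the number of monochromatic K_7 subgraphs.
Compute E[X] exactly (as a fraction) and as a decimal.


Let X = Σ_S X_S over the C(41, 7) = 22481940 subsets S of size 7, where X_S = 1 if the K_7 on S is monochromatic.
For a fixed S, the K_7 on S has C(7, 2) = 21 edges. P[all 21 edges red] = (1/2)^21, and likewise for blue, so P[monochromatic] = 2·(1/2)^21 = 2^{1 − 21} = 1/1048576.
Summing: E[X] = C(41, 7) · 2^{1 − 21} = 22481940 · 1/1048576 = 5620485/262144.
Numerically: E[X] ≈ 21.440.

E[X] = C(41,7)·2^(1−C(7,2)) = 5620485/262144 ≈ 21.440.


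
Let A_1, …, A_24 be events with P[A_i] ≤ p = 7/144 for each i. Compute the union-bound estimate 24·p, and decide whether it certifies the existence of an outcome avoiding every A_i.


Union bound: P[∪_{i=1}^{24} A_i] ≤ Σ_i P[A_i] ≤ 24·p = 24·(7/144) = 7/6.
Numerically: 7/6 ≈ 1.166667.
Is 7/6 < 1? NO.
Since the bound 7/6 is ≥ 1, the union bound is uninformative here; it does NOT by itself certify existence.

24·p = 7/6 ≈ 1.166667; existence NOT certified by the union bound.


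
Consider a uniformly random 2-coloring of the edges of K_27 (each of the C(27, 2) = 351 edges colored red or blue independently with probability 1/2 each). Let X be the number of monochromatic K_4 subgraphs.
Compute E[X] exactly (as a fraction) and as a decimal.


Let X = Σ_S X_S over the C(27, 4) = 17550 subsets S of size 4, where X_S = 1 if the K_4 on S is monochromatic.
For a fixed S, the K_4 on S has C(4, 2) = 6 edges. P[all 6 edges red] = (1/2)^6, and likewise for blue, so P[monochromatic] = 2·(1/2)^6 = 2^{1 − 6} = 1/32.
By linearity: E[X] = C(27, 4) · 2^{1 − 6} = 17550 · 1/32 = 8775/16.
Numerically: E[X] ≈ 548.4375.

E[X] = C(27,4)·2^(1−C(4,2)) = 8775/16 ≈ 548.4375.


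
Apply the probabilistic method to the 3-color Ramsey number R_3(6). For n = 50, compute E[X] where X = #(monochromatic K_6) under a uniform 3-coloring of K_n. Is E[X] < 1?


E[X] = C(50, 6) · 3^{1 − 15} = 15890700 · 3^{−14} = 15890700/4782969.
As a reduced fraction: E[X] = 5296900/1594323 ≈ 3.322351.
Is E[X] < 1? NO.
Since E[X] ≥ 1, the first-moment bound is inconclusive at n = 50; it does NOT by itself certify R_3(6) > 50.

E[X] = 5296900/1594323 ≈ 3.322351; E[X] ≥ 1; first-moment method inconclusive here.


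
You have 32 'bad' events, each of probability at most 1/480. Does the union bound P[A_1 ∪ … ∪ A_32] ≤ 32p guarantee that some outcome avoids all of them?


Union bound: P[∪_{i=1}^{32} A_i] ≤ Σ_i P[A_i] ≤ 32·p = 32·(1/480) = 1/15.
Numerically: 1/15 ≈ 0.06667.
Is 1/15 < 1? YES.
Since P[∪ A_i] ≤ 1/15 < 1, the complement has P[∩ A_i^c] ≥ 1 − 1/15 = 14/15 > 0, so some outcome avoids every A_i.

32·p = 1/15 ≈ 0.06667; existence CERTIFIED by the union bound.


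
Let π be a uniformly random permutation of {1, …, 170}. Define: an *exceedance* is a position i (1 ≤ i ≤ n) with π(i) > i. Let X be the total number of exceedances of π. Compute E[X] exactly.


Write X = Σ_{i=1}^{170} X_i, where X_i = 1_{π(i) > i}.
For each fixed i, π(i) is uniform over {1, …, 170} (marginal of a uniform permutation), so P[π(i) > i] = (n − i)/n. Summing: Σ_{i=1}^{170} (n − i)/n = (0 + 1 + … + 169)/170 = 170(170 − 1)/(2·170) = (170 − 1)/2.
Hence E[X] = Σ_{i=1}^{170} (170 − i)/170 = 169/2 ≈ 84.500000.

E[X] = 169/2 = 84.500000.


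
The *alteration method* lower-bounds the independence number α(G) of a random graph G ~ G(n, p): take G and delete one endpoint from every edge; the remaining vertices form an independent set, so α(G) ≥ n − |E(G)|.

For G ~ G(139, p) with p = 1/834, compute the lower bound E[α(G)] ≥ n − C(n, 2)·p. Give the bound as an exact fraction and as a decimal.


E[|E(G)|] = C(139, 2)·p = 9591 · (1/834) = 23/2.
E[α(G)] ≥ n − E[|E(G)|] = 139 − 23/2 = 255/2.
Numerically: ≈ 127.5000.
(This is only a lower bound; the true E[α(G)] may be larger.)

E[α(G)] ≥ 255/2 ≈ 127.5000.


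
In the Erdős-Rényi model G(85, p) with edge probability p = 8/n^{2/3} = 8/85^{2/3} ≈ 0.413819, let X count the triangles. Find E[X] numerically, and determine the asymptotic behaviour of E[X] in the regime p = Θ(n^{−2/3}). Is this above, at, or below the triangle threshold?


Number of potential triangles: C(85, 3) = 98770.
Each occurs with probability p³ ≈ (0.413819)³ ≈ 7.08650519e-02.
By linearity: E[X] = C(85, 3)·p³ ≈ 98770 · 7.08650519e-02 ≈ 6999.341176.
Since α = 2/3 < 1, p = c/n^{2/3} ≫ 1/n is above the triangle threshold p ~ 1/n. Asymptotically E[X] ~ (c³/6)·n^{3(1−α)} = (8³/6)·n^{1} → ∞; triangles are abundant w.h.p.

E[X] ≈ 6999.341176; in regime p = Θ(1/n^{2/3}) E[X] diverges (above the triangle threshold p ~ 1/n).


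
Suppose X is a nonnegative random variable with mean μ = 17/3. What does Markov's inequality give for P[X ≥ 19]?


μ = E[X] = 17/3, a = 19.
Markov: P[X ≥ 19] ≤ μ/a = (17/3)/19 = 17/57.
Numerically: ≈ 0.2982.
(Since a = 19 > μ = 5.6667, the bound 17/57 is < 1 and informative.)

P[X ≥ 19] ≤ 17/57 ≈ 0.2982.


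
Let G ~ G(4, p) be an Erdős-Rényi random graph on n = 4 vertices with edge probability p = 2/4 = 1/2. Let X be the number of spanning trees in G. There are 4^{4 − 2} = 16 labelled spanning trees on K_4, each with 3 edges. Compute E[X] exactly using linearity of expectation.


K_4 has 4^{4 − 2} = 16 labelled spanning trees.
For each such spanning tree H, let X_H = 1 if all 3 edges of H are present in G. Then P[X_H = 1] = p^{3} = (1/2)^{3} = 1/8.
By linearity of expectation: E[X] = Σ_H E[X_H] = 16 · p^{3} = 16 · 1/8 = 2.
Numerically: E[X] ≈ 2.

E[X] = 16 · (1/2)^{3} = 2 ≈ 2.


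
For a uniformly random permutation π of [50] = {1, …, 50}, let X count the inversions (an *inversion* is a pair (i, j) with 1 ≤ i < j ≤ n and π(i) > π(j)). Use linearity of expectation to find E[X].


Write X = Σ X_I over the C(50, 2) = 1225 pairs i < j, with X_I the indicator of one inversion.
There are 1225 indicators.
For each fixed pair i < j, the values π(i) and π(j) are two distinct elements of {1, …, 50} in uniformly random order; by symmetry P[π(i) > π(j)] = 1/2.
By linearity: E[X] = 1225 · (1/2) = C(50, 2) · (1/2) = 1225/2 = 1225/2 ≈ 612.50000.

E[X] = 1225/2 = 612.50000.


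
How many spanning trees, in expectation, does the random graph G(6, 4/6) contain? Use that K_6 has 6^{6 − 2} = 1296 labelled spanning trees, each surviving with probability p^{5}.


K_6 has 6^{6 − 2} = 1296 labelled spanning trees.
For each such spanning tree H, let X_H = 1 if all 5 edges of H are present in G. Then P[X_H = 1] = p^{5} = (2/3)^{5} = 32/243.
By linearity of expectation: E[X] = Σ_H E[X_H] = 1296 · p^{5} = 1296 · 32/243 = 512/3.
Numerically: E[X] ≈ 170.667.

E[X] = 1296 · (2/3)^{5} = 512/3 ≈ 170.667.


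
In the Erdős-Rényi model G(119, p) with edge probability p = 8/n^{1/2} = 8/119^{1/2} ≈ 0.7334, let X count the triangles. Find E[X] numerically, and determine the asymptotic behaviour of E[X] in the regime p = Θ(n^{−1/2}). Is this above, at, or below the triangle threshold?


Number of potential triangles: C(119, 3) = 273819.
Each occurs with probability p³ ≈ (0.7334)³ ≈ 3.944115e-01.
By linearity: E[X] = C(119, 3)·p³ ≈ 273819 · 3.944115e-01 ≈ 107997.3500.
Since α = 1/2 < 1, p = c/n^{1/2} ≫ 1/n is above the triangle threshold p ~ 1/n. Asymptotically E[X] ~ (c³/6)·n^{3(1−α)} = (8³/6)·n^{1.5} → ∞; triangles are abundant w.h.p.

E[X] ≈ 107997.3500; in regime p = Θ(1/n^{1/2}) E[X] diverges (above the triangle threshold p ~ 1/n).


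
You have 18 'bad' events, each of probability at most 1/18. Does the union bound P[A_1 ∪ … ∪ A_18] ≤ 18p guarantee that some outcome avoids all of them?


Union bound: P[∪_{i=1}^{18} A_i] ≤ Σ_i P[A_i] ≤ 18·p = 18·(1/18) = 1.
Numerically: 1 ≈ 1.0000000.
Is 1 < 1? NO.
Since the bound 1 is ≥ 1, the union bound is uninformative here; it does NOT by itself certify existence.

18·p = 1 ≈ 1.0000000; existence NOT certified by the union bound.


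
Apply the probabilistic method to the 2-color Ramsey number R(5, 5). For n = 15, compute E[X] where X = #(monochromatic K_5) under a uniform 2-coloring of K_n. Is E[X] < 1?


E[X] = C(15, 5) · 2^{1 − 10} = 3003 · 2^{−9} = 3003/512.
As a reduced fraction: E[X] = 3003/512 ≈ 5.8652.
Is E[X] < 1? NO.
Since E[X] ≥ 1, the first-moment bound is inconclusive at n = 15; it does NOT by itself certify R(5, 5) > 15.

E[X] = 3003/512 ≈ 5.8652; E[X] ≥ 1; first-moment method inconclusive here.


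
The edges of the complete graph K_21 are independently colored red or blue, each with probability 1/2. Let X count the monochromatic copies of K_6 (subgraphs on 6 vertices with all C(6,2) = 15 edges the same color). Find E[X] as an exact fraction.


Let X = Σ_S X_S over the C(21, 6) = 54264 subsets S of size 6, where X_S = 1 if the K_6 on S is monochromatic.
For a fixed S, the K_6 on S has C(6, 2) = 15 edges. P[all 15 edges red] = (1/2)^15, and likewise for blue, so P[monochromatic] = 2·(1/2)^15 = 2^{1 − 15} = 1/16384.
Summing: E[X] = C(21, 6) · 2^{1 − 15} = 54264 · 1/16384 = 6783/2048.
Numerically: E[X] ≈ 3.312012.

E[X] = C(21,6)·2^(1−C(6,2)) = 6783/2048 ≈ 3.312012.


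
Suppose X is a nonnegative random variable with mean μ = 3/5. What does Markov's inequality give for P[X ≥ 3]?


μ = E[X] = 3/5, a = 3.
Markov: P[X ≥ 3] ≤ μ/a = (3/5)/3 = 1/5.
Numerically: ≈ 0.20000.
(Since a = 3 > μ = 0.60000, the bound 1/5 is < 1 and informative.)

P[X ≥ 3] ≤ 1/5 ≈ 0.20000.


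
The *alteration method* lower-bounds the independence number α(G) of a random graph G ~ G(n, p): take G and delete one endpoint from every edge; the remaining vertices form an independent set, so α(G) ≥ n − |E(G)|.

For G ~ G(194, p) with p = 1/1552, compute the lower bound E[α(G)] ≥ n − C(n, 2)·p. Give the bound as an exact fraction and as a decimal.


E[|E(G)|] = C(194, 2)·p = 18721 · (1/1552) = 193/16.
E[α(G)] ≥ n − E[|E(G)|] = 194 − 193/16 = 2911/16.
Numerically: ≈ 181.9375.
(This is only a lower bound; the true E[α(G)] may be larger.)

E[α(G)] ≥ 2911/16 ≈ 181.9375.


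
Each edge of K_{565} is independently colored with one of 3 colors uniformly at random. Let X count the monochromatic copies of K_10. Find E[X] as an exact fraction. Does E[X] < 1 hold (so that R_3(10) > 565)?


E[X] = C(565, 10) · 3^{1 − 45} = 843210704398024361828 · 3^{−44} = 843210704398024361828/984770902183611232881.
As a reduced fraction: E[X] = 843210704398024361828/984770902183611232881 ≈ 0.856251.
Is E[X] < 1? YES.
Since E[X] < 1, there exists a 3-coloring of K_{565} with no monochromatic K_10; hence R_3(10) > 565.

E[X] = 843210704398024361828/984770902183611232881 ≈ 0.856251; E[X] < 1, so R_3(10) > 565.


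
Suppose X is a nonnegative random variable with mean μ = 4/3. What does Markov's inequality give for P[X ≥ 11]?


μ = E[X] = 4/3, a = 11.
Markov: P[X ≥ 11] ≤ μ/a = (4/3)/11 = 4/33.
Numerically: ≈ 0.12121.
(Since a = 11 > μ = 1.33333, the bound 4/33 is < 1 and informative.)

P[X ≥ 11] ≤ 4/33 ≈ 0.12121.


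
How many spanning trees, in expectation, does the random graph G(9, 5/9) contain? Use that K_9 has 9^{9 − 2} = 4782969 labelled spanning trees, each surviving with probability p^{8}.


K_9 has 9^{9 − 2} = 4782969 labelled spanning trees.
For each such spanning tree H, let X_H = 1 if all 8 edges of H are present in G. Then P[X_H = 1] = p^{8} = (5/9)^{8} = 390625/43046721.
By linearity: E[X] = Σ_H E[X_H] = 4782969 · p^{8} = 4782969 · 390625/43046721 = 390625/9.
Numerically: E[X] ≈ 4.34e+04.

E[X] = 4782969 · (5/9)^{8} = 390625/9 ≈ 4.34e+04.


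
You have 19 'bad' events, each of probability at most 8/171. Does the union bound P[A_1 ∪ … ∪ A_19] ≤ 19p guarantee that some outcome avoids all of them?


Union bound: P[∪_{i=1}^{19} A_i] ≤ Σ_i P[A_i] ≤ 19·p = 19·(8/171) = 8/9.
Numerically: 8/9 ≈ 0.8889.
Is 8/9 < 1? YES.
Since P[∪ A_i] ≤ 8/9 < 1, the complement has P[∩ A_i^c] ≥ 1 − 8/9 = 1/9 > 0, so some outcome avoids every A_i.

19·p = 8/9 ≈ 0.8889; existence CERTIFIED by the union bound.


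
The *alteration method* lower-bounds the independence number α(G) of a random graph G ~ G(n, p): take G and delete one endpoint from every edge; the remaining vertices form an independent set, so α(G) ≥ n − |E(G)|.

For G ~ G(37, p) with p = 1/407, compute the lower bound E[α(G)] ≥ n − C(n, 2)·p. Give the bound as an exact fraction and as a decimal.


E[|E(G)|] = C(37, 2)·p = 666 · (1/407) = 18/11.
E[α(G)] ≥ n − E[|E(G)|] = 37 − 18/11 = 389/11.
Numerically: ≈ 35.364.
(This is only a lower bound; the true E[α(G)] may be larger.)

E[α(G)] ≥ 389/11 ≈ 35.364.


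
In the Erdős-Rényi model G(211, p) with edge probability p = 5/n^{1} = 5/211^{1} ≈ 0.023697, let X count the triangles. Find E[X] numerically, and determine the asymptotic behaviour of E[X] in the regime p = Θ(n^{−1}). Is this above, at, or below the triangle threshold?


Number of potential triangles: C(211, 3) = 1543465.
Each occurs with probability p³ ≈ (0.023697)³ ≈ 1.3306464e-05.
By linearity: E[X] = C(211, 3)·p³ ≈ 1543465 · 1.3306464e-05 ≈ 20.53806.
Here α = 1, so p = 5/n is exactly at the triangle threshold p ~ 1/n. Asymptotically E[X] → c³/6 = 5³/6 = 125/6 ≈ 20.83333, a bounded constant. In this regime the triangle count is asymptotically Poisson(c³/6).

E[X] ≈ 20.53806; in regime p = Θ(1/n^{1}) E[X] stays bounded (at the triangle threshold p ~ 1/n).


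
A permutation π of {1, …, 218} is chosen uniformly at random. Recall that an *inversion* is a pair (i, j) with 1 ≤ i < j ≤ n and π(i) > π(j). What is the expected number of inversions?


Write X = Σ X_I over the C(218, 2) = 23653 pairs i < j, with X_I the indicator of one inversion.
There are 23653 indicators.
For each fixed pair i < j, the values π(i) and π(j) are two distinct elements of {1, …, 218} in uniformly random order; by symmetry P[π(i) > π(j)] = 1/2.
By linearity: E[X] = 23653 · (1/2) = C(218, 2) · (1/2) = 23653/2 = 23653/2 ≈ 11826.5000.

E[X] = 23653/2 = 11826.5000.


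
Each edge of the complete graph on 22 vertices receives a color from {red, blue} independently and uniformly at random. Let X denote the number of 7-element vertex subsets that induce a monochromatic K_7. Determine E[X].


Let X = Σ_S X_S over the C(22, 7) = 170544 subsets S of size 7, where X_S = 1 if the K_7 on S is monochromatic.
For a fixed S, the K_7 on S has C(7, 2) = 21 edges. P[all 21 edges red] = (1/2)^21, and likewise for blue, so P[monochromatic] = 2·(1/2)^21 = 2^{1 − 21} = 1/1048576.
Summing: E[X] = C(22, 7) · 2^{1 − 21} = 170544 · 1/1048576 = 10659/65536.
Numerically: E[X] ≈ 0.162643.

E[X] = C(22,7)·2^(1−C(7,2)) = 10659/65536 ≈ 0.162643.


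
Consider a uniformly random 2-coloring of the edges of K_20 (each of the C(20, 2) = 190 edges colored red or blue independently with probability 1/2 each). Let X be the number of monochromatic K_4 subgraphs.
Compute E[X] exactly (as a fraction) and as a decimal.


Let X = Σ_S X_S over the C(20, 4) = 4845 subsets S of size 4, where X_S = 1 if the K_4 on S is monochromatic.
For a fixed S, the K_4 on S has C(4, 2) = 6 edges. P[all 6 edges red] = (1/2)^6, and likewise for blue, so P[monochromatic] = 2·(1/2)^6 = 2^{1 − 6} = 1/32.
Summing: E[X] = C(20, 4) · 2^{1 − 6} = 4845 · 1/32 = 4845/32.
Numerically: E[X] ≈ 151.4062.

E[X] = C(20,4)·2^(1−C(4,2)) = 4845/32 ≈ 151.4062.


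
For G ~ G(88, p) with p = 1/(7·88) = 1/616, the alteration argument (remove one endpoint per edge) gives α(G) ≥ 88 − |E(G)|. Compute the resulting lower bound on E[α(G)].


E[|E(G)|] = C(88, 2)·p = 3828 · (1/616) = 87/14.
E[α(G)] ≥ n − E[|E(G)|] = 88 − 87/14 = 1145/14.
Numerically: ≈ 81.78571.
(This is only a lower bound; the true E[α(G)] may be larger.)

E[α(G)] ≥ 1145/14 ≈ 81.78571.


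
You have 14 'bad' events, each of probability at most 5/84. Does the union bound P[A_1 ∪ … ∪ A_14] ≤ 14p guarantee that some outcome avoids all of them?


Union bound: P[∪_{i=1}^{14} A_i] ≤ Σ_i P[A_i] ≤ 14·p = 14·(5/84) = 5/6.
Numerically: 5/6 ≈ 0.8333333.
Is 5/6 < 1? YES.
Since P[∪ A_i] ≤ 5/6 < 1, the complement has P[∩ A_i^c] ≥ 1 − 5/6 = 1/6 > 0, so some outcome avoids every A_i.

14·p = 5/6 ≈ 0.8333333; existence CERTIFIED by the union bound.


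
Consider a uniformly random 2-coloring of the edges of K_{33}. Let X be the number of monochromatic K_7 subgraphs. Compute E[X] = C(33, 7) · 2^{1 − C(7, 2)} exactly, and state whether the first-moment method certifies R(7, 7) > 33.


E[X] = C(33, 7) · 2^{1 − 21} = 4272048 · 2^{−20} = 4272048/1048576.
As a reduced fraction: E[X] = 267003/65536 ≈ 4.0741425.
Is E[X] < 1? NO.
Since E[X] ≥ 1, the first-moment bound is inconclusive at n = 33; it does NOT by itself certify R(7, 7) > 33.

E[X] = 267003/65536 ≈ 4.0741425; E[X] ≥ 1; first-moment method inconclusive here.


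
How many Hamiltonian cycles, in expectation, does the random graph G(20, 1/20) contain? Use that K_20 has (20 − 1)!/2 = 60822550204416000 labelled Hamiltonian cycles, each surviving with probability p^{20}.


K_20 has (20 − 1)!/2 = 60822550204416000 labelled Hamiltonian cycles.
For each such Hamiltonian cycle H, let X_H = 1 if all 20 edges of H are present in G. Then P[X_H = 1] = p^{20} = (1/20)^{20} = 1/104857600000000000000000000.
Summing the indicators: E[X] = Σ_H E[X_H] = 60822550204416000 · p^{20} = 60822550204416000 · 1/104857600000000000000000000 = 14849255421/25600000000000000000.
Numerically: E[X] ≈ 5.8005e-10.

E[X] = 60822550204416000 · (1/20)^{20} = 14849255421/25600000000000000000 ≈ 5.8005e-10.


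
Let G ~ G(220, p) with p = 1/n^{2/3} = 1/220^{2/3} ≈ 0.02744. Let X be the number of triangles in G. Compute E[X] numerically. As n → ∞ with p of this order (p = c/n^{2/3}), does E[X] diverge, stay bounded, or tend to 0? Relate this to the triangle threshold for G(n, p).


Number of potential triangles: C(220, 3) = 1750540.
Each occurs with probability p³ ≈ (0.02744)³ ≈ 2.066116e-05.
By linearity: E[X] = C(220, 3)·p³ ≈ 1750540 · 2.066116e-05 ≈ 36.1682.
Since α = 2/3 < 1, p = c/n^{2/3} ≫ 1/n is above the triangle threshold p ~ 1/n. Asymptotically E[X] ~ (c³/6)·n^{3(1−α)} = (1³/6)·n^{1} → ∞; triangles are abundant w.h.p.

E[X] ≈ 36.1682; in regime p = Θ(1/n^{2/3}) E[X] diverges (above the triangle threshold p ~ 1/n).


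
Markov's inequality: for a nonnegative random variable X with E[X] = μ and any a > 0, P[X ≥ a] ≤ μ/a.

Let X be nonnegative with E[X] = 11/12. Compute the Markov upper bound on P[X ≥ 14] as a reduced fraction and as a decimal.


μ = E[X] = 11/12, a = 14.
Markov: P[X ≥ 14] ≤ μ/a = (11/12)/14 = 11/168.
Numerically: ≈ 0.0655.
(Since a = 14 > μ = 0.9167, the bound 11/168 is < 1 and informative.)

P[X ≥ 14] ≤ 11/168 ≈ 0.0655.


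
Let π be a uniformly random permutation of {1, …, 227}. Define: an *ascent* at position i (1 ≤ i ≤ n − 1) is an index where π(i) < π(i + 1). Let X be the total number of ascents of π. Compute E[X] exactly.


Write X = Σ X_I over i = 1, …, 226, with X_I the indicator of one ascent.
There are 226 indicators.
For each fixed i, the pair (π(i), π(i+1)) is a uniformly random ordered pair of distinct values from {1, …, 227}; by symmetry P[π(i) < π(i+1)] = 1/2.
By linearity: E[X] = 226 · (1/2) = (227 − 1) · (1/2) = 113 ≈ 113.00000.

E[X] = 113 = 113.00000.


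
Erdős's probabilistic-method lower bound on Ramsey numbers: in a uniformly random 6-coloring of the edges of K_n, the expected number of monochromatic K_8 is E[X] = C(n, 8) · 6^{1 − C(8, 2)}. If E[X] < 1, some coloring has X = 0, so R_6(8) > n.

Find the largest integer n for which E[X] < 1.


We need C(n, 8) · 6^{1 − 28} < 1, i.e. C(n, 8) < 6^{28 − 1} = 1023490369077469249536.
Check values of n near the boundary:
  n = 1590: C(1590, 8) = 995397314198933813310; 995397314198933813310 < 1023490369077469249536? YES
  n = 1591: C(1591, 8) = 1000427749141189953870; 1000427749141189953870 < 1023490369077469249536? YES
  n = 1592: C(1592, 8) = 1005480414540892933435; 1005480414540892933435 < 1023490369077469249536? YES
  n = 1593: C(1593, 8) = 1010555394551193970323; 1010555394551193970323 < 1023490369077469249536? YES
  n = 1594: C(1594, 8) = 1015652773590544255167; 1015652773590544255167 < 1023490369077469249536? YES
  n = 1595: C(1595, 8) = 1020772636343363633895; 1020772636343363633895 < 1023490369077469249536? YES
  n = 1596: C(1596, 8) = 1025915067760710553965; 1025915067760710553965 < 1023490369077469249536? NO
  n = 1597: C(1597, 8) = 1031080153060953275445; 1031080153060953275445 < 1023490369077469249536? NO
The largest n with C(n, 8) < 1023490369077469249536 is n = 1595 (where E[X] = 113419181815929292655/113721152119718805504 ≈ 0.997345). Hence R_6(8) > 1595, i.e. R_6(8) ≥ 1596.

Largest n = 1595; hence R_6(8) > 1595.


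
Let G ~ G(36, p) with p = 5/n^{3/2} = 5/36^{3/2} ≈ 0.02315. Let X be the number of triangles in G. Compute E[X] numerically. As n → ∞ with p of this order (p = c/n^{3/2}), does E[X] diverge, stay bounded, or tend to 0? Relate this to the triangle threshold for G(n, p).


Number of potential triangles: C(36, 3) = 7140.
Each occurs with probability p³ ≈ (0.02315)³ ≈ 1.240363e-05.
By linearity: E[X] = C(36, 3)·p³ ≈ 7140 · 1.240363e-05 ≈ 0.0886.
Since α = 3/2 > 1, p = c/n^{3/2} = o(1/n) is below the triangle threshold p ~ 1/n. Asymptotically E[X] ~ (c³/6)·n^{3(1−α)} = (5³/6)·n^{-1.5} → 0, so by Markov's inequality G has no triangles w.h.p.

E[X] ≈ 0.0886; in regime p = Θ(1/n^{3/2}) E[X] tends to 0 (below the triangle threshold p ~ 1/n).


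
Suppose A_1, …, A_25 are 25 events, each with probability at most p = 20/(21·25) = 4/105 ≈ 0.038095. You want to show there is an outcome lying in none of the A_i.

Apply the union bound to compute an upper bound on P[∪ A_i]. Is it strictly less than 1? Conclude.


Union bound: P[∪_{i=1}^{25} A_i] ≤ Σ_i P[A_i] ≤ 25·p = 25·(4/105) = 20/21.
Numerically: 20/21 ≈ 0.952381.
Is 20/21 < 1? YES.
Since P[∪ A_i] ≤ 20/21 < 1, the complement has P[∩ A_i^c] ≥ 1 − 20/21 = 1/21 > 0, so some outcome avoids every A_i.

25·p = 20/21 ≈ 0.952381; existence CERTIFIED by the union bound.


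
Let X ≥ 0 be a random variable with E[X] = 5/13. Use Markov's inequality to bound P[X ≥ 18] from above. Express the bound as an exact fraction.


μ = E[X] = 5/13, a = 18.
Markov: P[X ≥ 18] ≤ μ/a = (5/13)/18 = 5/234.
Numerically: ≈ 0.02137.
(Since a = 18 > μ = 0.38462, the bound 5/234 is < 1 and informative.)

P[X ≥ 18] ≤ 5/234 ≈ 0.02137.
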